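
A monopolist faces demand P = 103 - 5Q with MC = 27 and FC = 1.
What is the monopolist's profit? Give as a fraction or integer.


MR = MC: 103 - 10Q = 27
Q* = 38/5
P* = 103 - 5*38/5 = 65
Profit = (P* - MC)*Q* - FC
= (65 - 27)*38/5 - 1
= 38*38/5 - 1
= 1444/5 - 1 = 1439/5

1439/5


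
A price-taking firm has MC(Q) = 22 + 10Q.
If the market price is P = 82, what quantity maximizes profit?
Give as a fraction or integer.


In perfect competition, profit is maximized where P = MC.
82 = 22 + 10Q
60 = 10Q
Q* = 60/10 = 6

6


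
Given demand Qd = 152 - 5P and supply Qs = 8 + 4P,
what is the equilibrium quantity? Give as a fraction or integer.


First find equilibrium price:
152 - 5P = 8 + 4P
P* = 144/9 = 16
Then substitute into demand:
Q* = 152 - 5 * 16 = 72

72


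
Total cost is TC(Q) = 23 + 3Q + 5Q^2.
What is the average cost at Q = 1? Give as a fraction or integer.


TC(1) = 23 + 3*1 + 5*1^2
TC(1) = 23 + 3 + 5 = 31
AC = TC/Q = 31/1 = 31

31


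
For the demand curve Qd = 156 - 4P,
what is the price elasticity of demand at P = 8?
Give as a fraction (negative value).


dQ/dP = -4
At P = 8: Q = 156 - 4*8 = 124
E = (dQ/dP)(P/Q) = (-4)(8/124) = -8/31

-8/31


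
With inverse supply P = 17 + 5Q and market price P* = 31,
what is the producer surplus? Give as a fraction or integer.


Minimum supply price (at Q=0): P_min = 17
Quantity supplied at P* = 31:
Q* = (31 - 17)/5 = 14/5
PS = (1/2) * Q* * (P* - P_min)
PS = (1/2) * 14/5 * (31 - 17)
PS = (1/2) * 14/5 * 14 = 98/5

98/5


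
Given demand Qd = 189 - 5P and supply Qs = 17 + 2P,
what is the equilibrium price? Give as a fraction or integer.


At equilibrium, Qd = Qs.
189 - 5P = 17 + 2P
189 - 17 = 5P + 2P
172 = 7P
P* = 172/7 = 172/7

172/7


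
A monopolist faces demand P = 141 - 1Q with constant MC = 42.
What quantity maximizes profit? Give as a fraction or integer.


TR = P*Q = (141 - 1Q)Q = 141Q - 1Q^2
MR = dTR/dQ = 141 - 2Q
Set MR = MC:
141 - 2Q = 42
99 = 2Q
Q* = 99/2 = 99/2

99/2


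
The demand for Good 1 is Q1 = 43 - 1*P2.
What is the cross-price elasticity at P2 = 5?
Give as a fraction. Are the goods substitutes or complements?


dQ1/dP2 = -1
At P2 = 5: Q1 = 43 - 1*5 = 38
Exy = (dQ1/dP2)(P2/Q1) = -1 * 5 / 38 = -5/38
Since Exy < 0, the goods are complements.

-5/38 (complements)


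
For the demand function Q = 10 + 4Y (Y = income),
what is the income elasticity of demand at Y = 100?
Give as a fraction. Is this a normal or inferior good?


dQ/dY = 4
At Y = 100: Q = 10 + 4*100 = 410
Ey = (dQ/dY)(Y/Q) = 4 * 100 / 410 = 40/41
Since Ey > 0, this is a normal good.

40/41 (normal good)


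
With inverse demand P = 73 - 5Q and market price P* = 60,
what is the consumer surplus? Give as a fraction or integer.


Maximum willingness to pay (at Q=0): P_max = 73
Quantity demanded at P* = 60:
Q* = (73 - 60)/5 = 13/5
CS = (1/2) * Q* * (P_max - P*)
CS = (1/2) * 13/5 * (73 - 60)
CS = (1/2) * 13/5 * 13 = 169/10

169/10


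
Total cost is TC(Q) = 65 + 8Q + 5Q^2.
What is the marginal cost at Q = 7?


MC = dTC/dQ = 8 + 2*5*Q
At Q = 7:
MC = 8 + 10*7
MC = 8 + 70 = 78

78


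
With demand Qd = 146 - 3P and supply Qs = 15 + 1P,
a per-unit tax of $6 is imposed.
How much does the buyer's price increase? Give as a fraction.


With a per-unit tax, the buyer's price increase depends on relative slopes.
Supply slope: d = 1, Demand slope: b = 3
Buyer's price increase = d * tax / (b + d)
= 1 * 6 / (3 + 1)
= 6 / 4 = 3/2

3/2


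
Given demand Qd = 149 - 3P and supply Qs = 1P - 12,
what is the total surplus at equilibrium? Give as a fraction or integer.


Find equilibrium: 149 - 3P = 1P - 12
149 + 12 = 4P
P* = 161/4 = 161/4
Q* = 1*161/4 - 12 = 113/4
Inverse demand: P = 149/3 - Q/3, so P_max = 149/3
Inverse supply: P = 12 + Q/1, so P_min = 12
CS = (1/2) * 113/4 * (149/3 - 161/4) = 12769/96
PS = (1/2) * 113/4 * (161/4 - 12) = 12769/32
TS = CS + PS = 12769/96 + 12769/32 = 12769/24

12769/24


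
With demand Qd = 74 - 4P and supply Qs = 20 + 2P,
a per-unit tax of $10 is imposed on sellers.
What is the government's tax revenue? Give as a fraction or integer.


With tax on sellers, new supply: Qs' = 20 + 2(P - 10)
= 0 + 2P
New equilibrium quantity:
Q_new = 74/3
Tax revenue = tax * Q_new = 10 * 74/3 = 740/3

740/3


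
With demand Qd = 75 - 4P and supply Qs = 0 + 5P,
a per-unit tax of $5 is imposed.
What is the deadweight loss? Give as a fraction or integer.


Pre-tax equilibrium quantity: Q* = 125/3
Post-tax equilibrium quantity: Q_tax = 275/9
Reduction in quantity: Q* - Q_tax = 100/9
DWL = (1/2) * tax * (Q* - Q_tax)
DWL = (1/2) * 5 * 100/9 = 250/9

250/9


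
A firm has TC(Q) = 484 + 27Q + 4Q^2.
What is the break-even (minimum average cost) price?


AC(Q) = 484/Q + 27 + 4Q
To minimize: dAC/dQ = -484/Q^2 + 4 = 0
Q^2 = 484/4 = 121
Q* = 11
Min AC = 484/11 + 27 + 4*11
Min AC = 44 + 27 + 44 = 115

115


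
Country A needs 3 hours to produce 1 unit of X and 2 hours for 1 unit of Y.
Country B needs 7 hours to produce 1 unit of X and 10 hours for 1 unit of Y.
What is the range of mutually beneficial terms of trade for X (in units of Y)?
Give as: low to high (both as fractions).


Opportunity cost of X for Country A = hours_X / hours_Y = 3/2 = 3/2 units of Y
Opportunity cost of X for Country B = hours_X / hours_Y = 7/10 = 7/10 units of Y
Terms of trade must be between the two opportunity costs.
Range: 7/10 to 3/2

7/10 to 3/2


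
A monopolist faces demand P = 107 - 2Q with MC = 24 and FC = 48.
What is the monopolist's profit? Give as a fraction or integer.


MR = MC: 107 - 4Q = 24
Q* = 83/4
P* = 107 - 2*83/4 = 131/2
Profit = (P* - MC)*Q* - FC
= (131/2 - 24)*83/4 - 48
= 83/2*83/4 - 48
= 6889/8 - 48 = 6505/8

6505/8


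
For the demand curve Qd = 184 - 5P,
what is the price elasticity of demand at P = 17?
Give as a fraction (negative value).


dQ/dP = -5
At P = 17: Q = 184 - 5*17 = 99
E = (dQ/dP)(P/Q) = (-5)(17/99) = -85/99

-85/99


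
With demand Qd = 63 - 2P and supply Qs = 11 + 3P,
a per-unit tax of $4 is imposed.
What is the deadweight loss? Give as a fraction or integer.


Pre-tax equilibrium quantity: Q* = 211/5
Post-tax equilibrium quantity: Q_tax = 187/5
Reduction in quantity: Q* - Q_tax = 24/5
DWL = (1/2) * tax * (Q* - Q_tax)
DWL = (1/2) * 4 * 24/5 = 48/5

48/5


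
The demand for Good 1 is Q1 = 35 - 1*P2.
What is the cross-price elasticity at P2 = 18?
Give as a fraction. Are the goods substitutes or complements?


dQ1/dP2 = -1
At P2 = 18: Q1 = 35 - 1*18 = 17
Exy = (dQ1/dP2)(P2/Q1) = -1 * 18 / 17 = -18/17
Since Exy < 0, the goods are complements.

-18/17 (complements)


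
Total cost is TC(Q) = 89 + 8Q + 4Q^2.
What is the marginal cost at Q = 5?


MC = dTC/dQ = 8 + 2*4*Q
At Q = 5:
MC = 8 + 8*5
MC = 8 + 40 = 48

48


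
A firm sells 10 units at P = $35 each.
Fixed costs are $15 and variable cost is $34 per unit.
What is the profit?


Total Revenue = P * Q = 35 * 10 = $350
Total Cost = FC + VC*Q = 15 + 34*10 = $355
Profit = TR - TC = 350 - 355 = $-5

$-5


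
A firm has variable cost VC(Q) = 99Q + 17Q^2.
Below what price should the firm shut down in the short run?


AVC(Q) = VC(Q)/Q = 99 + 17Q
AVC is increasing in Q, so minimum AVC is at Q -> 0+.
Min AVC = 99
The firm should shut down if P < 99.

99


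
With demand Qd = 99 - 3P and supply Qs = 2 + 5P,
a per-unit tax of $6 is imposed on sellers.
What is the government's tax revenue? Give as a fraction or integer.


With tax on sellers, new supply: Qs' = 2 + 5(P - 6)
= 5P - 28
New equilibrium quantity:
Q_new = 411/8
Tax revenue = tax * Q_new = 6 * 411/8 = 1233/4

1233/4


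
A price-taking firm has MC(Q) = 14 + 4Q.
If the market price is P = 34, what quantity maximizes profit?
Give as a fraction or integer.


In perfect competition, profit is maximized where P = MC.
34 = 14 + 4Q
20 = 4Q
Q* = 20/4 = 5

5


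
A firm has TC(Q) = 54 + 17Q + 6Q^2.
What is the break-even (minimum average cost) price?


AC(Q) = 54/Q + 17 + 6Q
To minimize: dAC/dQ = -54/Q^2 + 6 = 0
Q^2 = 54/6 = 9
Q* = 3
Min AC = 54/3 + 17 + 6*3
Min AC = 18 + 17 + 18 = 53

53


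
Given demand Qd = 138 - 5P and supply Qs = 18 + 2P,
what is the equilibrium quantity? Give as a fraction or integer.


First find equilibrium price:
138 - 5P = 18 + 2P
P* = 120/7 = 120/7
Then substitute into demand:
Q* = 138 - 5 * 120/7 = 366/7

366/7


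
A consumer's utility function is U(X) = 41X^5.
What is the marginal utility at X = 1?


MU = dU/dX = 41*5*X^(5-1)
MU = 205*X^4
At X = 1:
MU = 205 * 1^4
MU = 205 * 1 = 205

205


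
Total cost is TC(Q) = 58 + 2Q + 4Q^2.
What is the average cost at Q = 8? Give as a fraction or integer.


TC(8) = 58 + 2*8 + 4*8^2
TC(8) = 58 + 16 + 256 = 330
AC = TC/Q = 330/8 = 165/4

165/4


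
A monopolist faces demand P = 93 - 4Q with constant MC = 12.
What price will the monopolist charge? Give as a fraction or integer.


MR = 93 - 8Q
Set MR = MC: 93 - 8Q = 12
Q* = 81/8
Substitute into demand:
P* = 93 - 4*81/8 = 105/2

105/2


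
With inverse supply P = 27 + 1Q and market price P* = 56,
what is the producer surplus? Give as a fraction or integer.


Minimum supply price (at Q=0): P_min = 27
Quantity supplied at P* = 56:
Q* = (56 - 27)/1 = 29
PS = (1/2) * Q* * (P* - P_min)
PS = (1/2) * 29 * (56 - 27)
PS = (1/2) * 29 * 29 = 841/2

841/2


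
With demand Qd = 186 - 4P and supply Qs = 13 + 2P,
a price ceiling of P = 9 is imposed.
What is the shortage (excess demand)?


At P = 9:
Qd = 186 - 4*9 = 150
Qs = 13 + 2*9 = 31
Shortage = Qd - Qs = 150 - 31 = 119

119


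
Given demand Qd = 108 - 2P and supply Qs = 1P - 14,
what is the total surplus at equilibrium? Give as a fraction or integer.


Find equilibrium: 108 - 2P = 1P - 14
108 + 14 = 3P
P* = 122/3 = 122/3
Q* = 1*122/3 - 14 = 80/3
Inverse demand: P = 54 - Q/2, so P_max = 54
Inverse supply: P = 14 + Q/1, so P_min = 14
CS = (1/2) * 80/3 * (54 - 122/3) = 1600/9
PS = (1/2) * 80/3 * (122/3 - 14) = 3200/9
TS = CS + PS = 1600/9 + 3200/9 = 1600/3

1600/3


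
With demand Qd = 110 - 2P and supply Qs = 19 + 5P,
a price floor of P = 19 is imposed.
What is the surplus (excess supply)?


At P = 19:
Qd = 110 - 2*19 = 72
Qs = 19 + 5*19 = 114
Surplus = Qs - Qd = 114 - 72 = 42

42


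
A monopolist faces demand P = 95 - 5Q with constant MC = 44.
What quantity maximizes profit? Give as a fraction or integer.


TR = P*Q = (95 - 5Q)Q = 95Q - 5Q^2
MR = dTR/dQ = 95 - 10Q
Set MR = MC:
95 - 10Q = 44
51 = 10Q
Q* = 51/10 = 51/10

51/10


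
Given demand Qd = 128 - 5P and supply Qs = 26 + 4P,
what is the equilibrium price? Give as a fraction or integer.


At equilibrium, Qd = Qs.
128 - 5P = 26 + 4P
128 - 26 = 5P + 4P
102 = 9P
P* = 102/9 = 34/3

34/3


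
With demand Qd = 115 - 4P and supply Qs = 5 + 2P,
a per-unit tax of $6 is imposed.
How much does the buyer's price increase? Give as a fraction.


With a per-unit tax, the buyer's price increase depends on relative slopes.
Supply slope: d = 2, Demand slope: b = 4
Buyer's price increase = d * tax / (b + d)
= 2 * 6 / (4 + 2)
= 12 / 6 = 2

2


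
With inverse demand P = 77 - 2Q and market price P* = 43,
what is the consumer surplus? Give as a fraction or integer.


Maximum willingness to pay (at Q=0): P_max = 77
Quantity demanded at P* = 43:
Q* = (77 - 43)/2 = 17
CS = (1/2) * Q* * (P_max - P*)
CS = (1/2) * 17 * (77 - 43)
CS = (1/2) * 17 * 34 = 289

289


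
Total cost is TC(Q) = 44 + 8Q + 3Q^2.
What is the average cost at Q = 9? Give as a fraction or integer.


TC(9) = 44 + 8*9 + 3*9^2
TC(9) = 44 + 72 + 243 = 359
AC = TC/Q = 359/9 = 359/9

359/9


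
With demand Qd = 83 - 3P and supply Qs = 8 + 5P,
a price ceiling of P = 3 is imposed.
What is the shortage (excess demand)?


At P = 3:
Qd = 83 - 3*3 = 74
Qs = 8 + 5*3 = 23
Shortage = Qd - Qs = 74 - 23 = 51

51


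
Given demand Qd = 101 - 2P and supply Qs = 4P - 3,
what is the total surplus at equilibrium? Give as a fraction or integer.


Find equilibrium: 101 - 2P = 4P - 3
101 + 3 = 6P
P* = 104/6 = 52/3
Q* = 4*52/3 - 3 = 199/3
Inverse demand: P = 101/2 - Q/2, so P_max = 101/2
Inverse supply: P = 3/4 + Q/4, so P_min = 3/4
CS = (1/2) * 199/3 * (101/2 - 52/3) = 39601/36
PS = (1/2) * 199/3 * (52/3 - 3/4) = 39601/72
TS = CS + PS = 39601/36 + 39601/72 = 39601/24

39601/24


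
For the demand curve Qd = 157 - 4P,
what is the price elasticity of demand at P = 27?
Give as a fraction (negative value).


dQ/dP = -4
At P = 27: Q = 157 - 4*27 = 49
E = (dQ/dP)(P/Q) = (-4)(27/49) = -108/49

-108/49


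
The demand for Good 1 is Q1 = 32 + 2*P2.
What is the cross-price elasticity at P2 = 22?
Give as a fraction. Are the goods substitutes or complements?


dQ1/dP2 = 2
At P2 = 22: Q1 = 32 + 2*22 = 76
Exy = (dQ1/dP2)(P2/Q1) = 2 * 22 / 76 = 11/19
Since Exy > 0, the goods are substitutes.

11/19 (substitutes)


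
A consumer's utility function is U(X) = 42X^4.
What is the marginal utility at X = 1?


MU = dU/dX = 42*4*X^(4-1)
MU = 168*X^3
At X = 1:
MU = 168 * 1^3
MU = 168 * 1 = 168

168


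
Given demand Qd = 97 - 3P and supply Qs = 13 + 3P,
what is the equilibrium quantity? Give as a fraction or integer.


First find equilibrium price:
97 - 3P = 13 + 3P
P* = 84/6 = 14
Then substitute into demand:
Q* = 97 - 3 * 14 = 55

55


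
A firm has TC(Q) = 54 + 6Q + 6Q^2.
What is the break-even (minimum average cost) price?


AC(Q) = 54/Q + 6 + 6Q
To minimize: dAC/dQ = -54/Q^2 + 6 = 0
Q^2 = 54/6 = 9
Q* = 3
Min AC = 54/3 + 6 + 6*3
Min AC = 18 + 6 + 18 = 42

42


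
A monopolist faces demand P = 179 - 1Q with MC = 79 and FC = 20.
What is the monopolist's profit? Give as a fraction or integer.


MR = MC: 179 - 2Q = 79
Q* = 50
P* = 179 - 1*50 = 129
Profit = (P* - MC)*Q* - FC
= (129 - 79)*50 - 20
= 50*50 - 20
= 2500 - 20 = 2480

2480


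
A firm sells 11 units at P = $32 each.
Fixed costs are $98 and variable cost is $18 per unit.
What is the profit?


Total Revenue = P * Q = 32 * 11 = $352
Total Cost = FC + VC*Q = 98 + 18*11 = $296
Profit = TR - TC = 352 - 296 = $56

$56


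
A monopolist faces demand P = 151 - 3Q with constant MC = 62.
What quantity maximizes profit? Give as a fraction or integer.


TR = P*Q = (151 - 3Q)Q = 151Q - 3Q^2
MR = dTR/dQ = 151 - 6Q
Set MR = MC:
151 - 6Q = 62
89 = 6Q
Q* = 89/6 = 89/6

89/6


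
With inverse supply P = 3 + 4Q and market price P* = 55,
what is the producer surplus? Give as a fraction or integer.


Minimum supply price (at Q=0): P_min = 3
Quantity supplied at P* = 55:
Q* = (55 - 3)/4 = 13
PS = (1/2) * Q* * (P* - P_min)
PS = (1/2) * 13 * (55 - 3)
PS = (1/2) * 13 * 52 = 338

338


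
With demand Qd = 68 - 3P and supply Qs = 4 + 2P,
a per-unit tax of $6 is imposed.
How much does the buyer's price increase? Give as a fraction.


With a per-unit tax, the buyer's price increase depends on relative slopes.
Supply slope: d = 2, Demand slope: b = 3
Buyer's price increase = d * tax / (b + d)
= 2 * 6 / (3 + 2)
= 12 / 5 = 12/5

12/5


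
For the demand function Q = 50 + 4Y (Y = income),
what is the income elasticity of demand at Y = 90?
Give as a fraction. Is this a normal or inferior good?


dQ/dY = 4
At Y = 90: Q = 50 + 4*90 = 410
Ey = (dQ/dY)(Y/Q) = 4 * 90 / 410 = 36/41
Since Ey > 0, this is a normal good.

36/41 (normal good)


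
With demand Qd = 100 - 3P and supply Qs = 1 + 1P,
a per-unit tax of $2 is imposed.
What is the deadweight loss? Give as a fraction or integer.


Pre-tax equilibrium quantity: Q* = 103/4
Post-tax equilibrium quantity: Q_tax = 97/4
Reduction in quantity: Q* - Q_tax = 3/2
DWL = (1/2) * tax * (Q* - Q_tax)
DWL = (1/2) * 2 * 3/2 = 3/2

3/2


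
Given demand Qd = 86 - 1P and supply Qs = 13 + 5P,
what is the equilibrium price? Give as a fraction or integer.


At equilibrium, Qd = Qs.
86 - 1P = 13 + 5P
86 - 13 = 1P + 5P
73 = 6P
P* = 73/6 = 73/6

73/6


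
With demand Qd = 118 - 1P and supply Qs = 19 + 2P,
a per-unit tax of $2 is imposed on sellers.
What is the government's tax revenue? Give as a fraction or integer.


With tax on sellers, new supply: Qs' = 19 + 2(P - 2)
= 15 + 2P
New equilibrium quantity:
Q_new = 251/3
Tax revenue = tax * Q_new = 2 * 251/3 = 502/3

502/3


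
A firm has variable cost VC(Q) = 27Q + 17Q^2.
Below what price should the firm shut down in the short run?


AVC(Q) = VC(Q)/Q = 27 + 17Q
AVC is increasing in Q, so minimum AVC is at Q -> 0+.
Min AVC = 27
The firm should shut down if P < 27.

27


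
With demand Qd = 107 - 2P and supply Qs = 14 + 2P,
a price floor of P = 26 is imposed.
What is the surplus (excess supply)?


At P = 26:
Qd = 107 - 2*26 = 55
Qs = 14 + 2*26 = 66
Surplus = Qs - Qd = 66 - 55 = 11

11


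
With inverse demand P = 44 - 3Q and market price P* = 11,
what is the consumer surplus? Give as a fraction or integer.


Maximum willingness to pay (at Q=0): P_max = 44
Quantity demanded at P* = 11:
Q* = (44 - 11)/3 = 11
CS = (1/2) * Q* * (P_max - P*)
CS = (1/2) * 11 * (44 - 11)
CS = (1/2) * 11 * 33 = 363/2

363/2


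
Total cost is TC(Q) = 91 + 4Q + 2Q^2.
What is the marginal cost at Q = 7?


MC = dTC/dQ = 4 + 2*2*Q
At Q = 7:
MC = 4 + 4*7
MC = 4 + 28 = 32

32


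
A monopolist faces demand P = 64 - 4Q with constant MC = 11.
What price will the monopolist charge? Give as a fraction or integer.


MR = 64 - 8Q
Set MR = MC: 64 - 8Q = 11
Q* = 53/8
Substitute into demand:
P* = 64 - 4*53/8 = 75/2

75/2


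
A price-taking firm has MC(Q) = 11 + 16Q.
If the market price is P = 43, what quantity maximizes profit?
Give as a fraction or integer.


In perfect competition, profit is maximized where P = MC.
43 = 11 + 16Q
32 = 16Q
Q* = 32/16 = 2

2


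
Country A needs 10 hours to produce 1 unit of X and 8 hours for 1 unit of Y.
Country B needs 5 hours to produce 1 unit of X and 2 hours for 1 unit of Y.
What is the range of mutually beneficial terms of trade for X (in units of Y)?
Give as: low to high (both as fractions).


Opportunity cost of X for Country A = hours_X / hours_Y = 10/8 = 5/4 units of Y
Opportunity cost of X for Country B = hours_X / hours_Y = 5/2 = 5/2 units of Y
Terms of trade must be between the two opportunity costs.
Range: 5/4 to 5/2

5/4 to 5/2


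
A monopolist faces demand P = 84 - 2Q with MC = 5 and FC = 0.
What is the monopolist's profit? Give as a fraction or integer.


MR = MC: 84 - 4Q = 5
Q* = 79/4
P* = 84 - 2*79/4 = 89/2
Profit = (P* - MC)*Q* - FC
= (89/2 - 5)*79/4 - 0
= 79/2*79/4 - 0
= 6241/8 - 0 = 6241/8

6241/8


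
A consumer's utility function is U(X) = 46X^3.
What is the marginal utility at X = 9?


MU = dU/dX = 46*3*X^(3-1)
MU = 138*X^2
At X = 9:
MU = 138 * 9^2
MU = 138 * 81 = 11178

11178


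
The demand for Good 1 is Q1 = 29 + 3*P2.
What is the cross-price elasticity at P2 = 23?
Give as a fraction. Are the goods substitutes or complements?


dQ1/dP2 = 3
At P2 = 23: Q1 = 29 + 3*23 = 98
Exy = (dQ1/dP2)(P2/Q1) = 3 * 23 / 98 = 69/98
Since Exy > 0, the goods are substitutes.

69/98 (substitutes)


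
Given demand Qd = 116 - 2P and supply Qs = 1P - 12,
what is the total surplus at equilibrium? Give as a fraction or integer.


Find equilibrium: 116 - 2P = 1P - 12
116 + 12 = 3P
P* = 128/3 = 128/3
Q* = 1*128/3 - 12 = 92/3
Inverse demand: P = 58 - Q/2, so P_max = 58
Inverse supply: P = 12 + Q/1, so P_min = 12
CS = (1/2) * 92/3 * (58 - 128/3) = 2116/9
PS = (1/2) * 92/3 * (128/3 - 12) = 4232/9
TS = CS + PS = 2116/9 + 4232/9 = 2116/3

2116/3


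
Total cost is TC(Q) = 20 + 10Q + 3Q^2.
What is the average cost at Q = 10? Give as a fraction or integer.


TC(10) = 20 + 10*10 + 3*10^2
TC(10) = 20 + 100 + 300 = 420
AC = TC/Q = 420/10 = 42

42


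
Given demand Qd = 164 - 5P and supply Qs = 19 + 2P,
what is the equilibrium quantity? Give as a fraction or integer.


First find equilibrium price:
164 - 5P = 19 + 2P
P* = 145/7 = 145/7
Then substitute into demand:
Q* = 164 - 5 * 145/7 = 423/7

423/7


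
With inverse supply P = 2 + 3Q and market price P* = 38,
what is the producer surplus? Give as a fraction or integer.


Minimum supply price (at Q=0): P_min = 2
Quantity supplied at P* = 38:
Q* = (38 - 2)/3 = 12
PS = (1/2) * Q* * (P* - P_min)
PS = (1/2) * 12 * (38 - 2)
PS = (1/2) * 12 * 36 = 216

216


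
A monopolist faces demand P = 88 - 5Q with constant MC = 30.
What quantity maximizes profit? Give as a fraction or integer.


TR = P*Q = (88 - 5Q)Q = 88Q - 5Q^2
MR = dTR/dQ = 88 - 10Q
Set MR = MC:
88 - 10Q = 30
58 = 10Q
Q* = 58/10 = 29/5

29/5


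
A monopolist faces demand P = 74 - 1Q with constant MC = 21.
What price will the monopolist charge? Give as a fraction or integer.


MR = 74 - 2Q
Set MR = MC: 74 - 2Q = 21
Q* = 53/2
Substitute into demand:
P* = 74 - 1*53/2 = 95/2

95/2


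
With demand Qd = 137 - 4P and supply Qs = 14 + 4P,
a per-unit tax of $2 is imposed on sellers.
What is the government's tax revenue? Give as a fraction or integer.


With tax on sellers, new supply: Qs' = 14 + 4(P - 2)
= 6 + 4P
New equilibrium quantity:
Q_new = 143/2
Tax revenue = tax * Q_new = 2 * 143/2 = 143

143


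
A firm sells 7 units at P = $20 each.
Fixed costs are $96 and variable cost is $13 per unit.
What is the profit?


Total Revenue = P * Q = 20 * 7 = $140
Total Cost = FC + VC*Q = 96 + 13*7 = $187
Profit = TR - TC = 140 - 187 = $-47

$-47


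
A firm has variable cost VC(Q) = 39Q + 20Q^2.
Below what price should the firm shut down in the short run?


AVC(Q) = VC(Q)/Q = 39 + 20Q
AVC is increasing in Q, so minimum AVC is at Q -> 0+.
Min AVC = 39
The firm should shut down if P < 39.

39


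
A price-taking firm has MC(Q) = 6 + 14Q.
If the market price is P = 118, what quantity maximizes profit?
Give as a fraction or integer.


In perfect competition, profit is maximized where P = MC.
118 = 6 + 14Q
112 = 14Q
Q* = 112/14 = 8

8


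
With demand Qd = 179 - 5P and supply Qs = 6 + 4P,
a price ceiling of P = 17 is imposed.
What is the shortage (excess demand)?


At P = 17:
Qd = 179 - 5*17 = 94
Qs = 6 + 4*17 = 74
Shortage = Qd - Qs = 94 - 74 = 20

20


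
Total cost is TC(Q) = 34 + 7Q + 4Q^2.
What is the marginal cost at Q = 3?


MC = dTC/dQ = 7 + 2*4*Q
At Q = 3:
MC = 7 + 8*3
MC = 7 + 24 = 31

31


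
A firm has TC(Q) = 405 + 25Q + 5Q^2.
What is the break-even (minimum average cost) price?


AC(Q) = 405/Q + 25 + 5Q
To minimize: dAC/dQ = -405/Q^2 + 5 = 0
Q^2 = 405/5 = 81
Q* = 9
Min AC = 405/9 + 25 + 5*9
Min AC = 45 + 25 + 45 = 115

115


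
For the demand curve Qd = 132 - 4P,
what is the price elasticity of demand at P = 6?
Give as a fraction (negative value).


dQ/dP = -4
At P = 6: Q = 132 - 4*6 = 108
E = (dQ/dP)(P/Q) = (-4)(6/108) = -2/9

-2/9


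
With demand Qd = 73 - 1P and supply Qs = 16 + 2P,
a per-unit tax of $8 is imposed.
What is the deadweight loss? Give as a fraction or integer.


Pre-tax equilibrium quantity: Q* = 54
Post-tax equilibrium quantity: Q_tax = 146/3
Reduction in quantity: Q* - Q_tax = 16/3
DWL = (1/2) * tax * (Q* - Q_tax)
DWL = (1/2) * 8 * 16/3 = 64/3

64/3


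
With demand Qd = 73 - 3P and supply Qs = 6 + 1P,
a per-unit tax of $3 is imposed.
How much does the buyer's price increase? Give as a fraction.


With a per-unit tax, the buyer's price increase depends on relative slopes.
Supply slope: d = 1, Demand slope: b = 3
Buyer's price increase = d * tax / (b + d)
= 1 * 3 / (3 + 1)
= 3 / 4 = 3/4

3/4


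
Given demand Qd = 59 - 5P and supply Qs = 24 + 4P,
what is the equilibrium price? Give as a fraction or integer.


At equilibrium, Qd = Qs.
59 - 5P = 24 + 4P
59 - 24 = 5P + 4P
35 = 9P
P* = 35/9 = 35/9

35/9


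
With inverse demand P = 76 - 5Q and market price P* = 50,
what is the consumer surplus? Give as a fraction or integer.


Maximum willingness to pay (at Q=0): P_max = 76
Quantity demanded at P* = 50:
Q* = (76 - 50)/5 = 26/5
CS = (1/2) * Q* * (P_max - P*)
CS = (1/2) * 26/5 * (76 - 50)
CS = (1/2) * 26/5 * 26 = 338/5

338/5


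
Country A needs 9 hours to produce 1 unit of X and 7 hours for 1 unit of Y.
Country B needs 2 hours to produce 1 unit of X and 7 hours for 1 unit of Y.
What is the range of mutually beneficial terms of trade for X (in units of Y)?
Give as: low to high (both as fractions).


Opportunity cost of X for Country A = hours_X / hours_Y = 9/7 = 9/7 units of Y
Opportunity cost of X for Country B = hours_X / hours_Y = 2/7 = 2/7 units of Y
Terms of trade must be between the two opportunity costs.
Range: 2/7 to 9/7

2/7 to 9/7


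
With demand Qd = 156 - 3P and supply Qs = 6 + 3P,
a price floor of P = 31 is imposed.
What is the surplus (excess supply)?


At P = 31:
Qd = 156 - 3*31 = 63
Qs = 6 + 3*31 = 99
Surplus = Qs - Qd = 99 - 63 = 36

36


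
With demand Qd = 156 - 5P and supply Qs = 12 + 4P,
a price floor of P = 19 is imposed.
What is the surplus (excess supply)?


At P = 19:
Qd = 156 - 5*19 = 61
Qs = 12 + 4*19 = 88
Surplus = Qs - Qd = 88 - 61 = 27

27


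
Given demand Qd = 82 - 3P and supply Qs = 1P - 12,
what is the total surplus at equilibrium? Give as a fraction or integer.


Find equilibrium: 82 - 3P = 1P - 12
82 + 12 = 4P
P* = 94/4 = 47/2
Q* = 1*47/2 - 12 = 23/2
Inverse demand: P = 82/3 - Q/3, so P_max = 82/3
Inverse supply: P = 12 + Q/1, so P_min = 12
CS = (1/2) * 23/2 * (82/3 - 47/2) = 529/24
PS = (1/2) * 23/2 * (47/2 - 12) = 529/8
TS = CS + PS = 529/24 + 529/8 = 529/6

529/6


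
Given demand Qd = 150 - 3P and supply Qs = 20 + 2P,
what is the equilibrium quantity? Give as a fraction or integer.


First find equilibrium price:
150 - 3P = 20 + 2P
P* = 130/5 = 26
Then substitute into demand:
Q* = 150 - 3 * 26 = 72

72


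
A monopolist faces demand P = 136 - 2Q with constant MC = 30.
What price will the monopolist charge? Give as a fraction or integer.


MR = 136 - 4Q
Set MR = MC: 136 - 4Q = 30
Q* = 53/2
Substitute into demand:
P* = 136 - 2*53/2 = 83

83


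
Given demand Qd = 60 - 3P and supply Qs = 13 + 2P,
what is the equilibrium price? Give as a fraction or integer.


At equilibrium, Qd = Qs.
60 - 3P = 13 + 2P
60 - 13 = 3P + 2P
47 = 5P
P* = 47/5 = 47/5

47/5


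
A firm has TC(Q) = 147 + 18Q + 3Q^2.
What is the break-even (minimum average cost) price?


AC(Q) = 147/Q + 18 + 3Q
To minimize: dAC/dQ = -147/Q^2 + 3 = 0
Q^2 = 147/3 = 49
Q* = 7
Min AC = 147/7 + 18 + 3*7
Min AC = 21 + 18 + 21 = 60

60


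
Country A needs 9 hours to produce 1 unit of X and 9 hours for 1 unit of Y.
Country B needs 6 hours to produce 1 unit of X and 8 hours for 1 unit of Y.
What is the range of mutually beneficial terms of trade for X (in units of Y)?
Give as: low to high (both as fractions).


Opportunity cost of X for Country A = hours_X / hours_Y = 9/9 = 1 units of Y
Opportunity cost of X for Country B = hours_X / hours_Y = 6/8 = 3/4 units of Y
Terms of trade must be between the two opportunity costs.
Range: 3/4 to 1

3/4 to 1


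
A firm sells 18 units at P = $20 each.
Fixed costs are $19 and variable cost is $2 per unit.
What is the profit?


Total Revenue = P * Q = 20 * 18 = $360
Total Cost = FC + VC*Q = 19 + 2*18 = $55
Profit = TR - TC = 360 - 55 = $305

$305


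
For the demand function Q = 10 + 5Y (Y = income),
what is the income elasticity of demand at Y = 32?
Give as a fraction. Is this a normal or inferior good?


dQ/dY = 5
At Y = 32: Q = 10 + 5*32 = 170
Ey = (dQ/dY)(Y/Q) = 5 * 32 / 170 = 16/17
Since Ey > 0, this is a normal good.

16/17 (normal good)


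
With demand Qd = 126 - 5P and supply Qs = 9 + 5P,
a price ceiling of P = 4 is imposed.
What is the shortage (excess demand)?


At P = 4:
Qd = 126 - 5*4 = 106
Qs = 9 + 5*4 = 29
Shortage = Qd - Qs = 106 - 29 = 77

77


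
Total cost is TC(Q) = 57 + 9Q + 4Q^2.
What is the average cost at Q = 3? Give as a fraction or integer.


TC(3) = 57 + 9*3 + 4*3^2
TC(3) = 57 + 27 + 36 = 120
AC = TC/Q = 120/3 = 40

40


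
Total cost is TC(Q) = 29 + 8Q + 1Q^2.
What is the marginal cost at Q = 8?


MC = dTC/dQ = 8 + 2*1*Q
At Q = 8:
MC = 8 + 2*8
MC = 8 + 16 = 24

24


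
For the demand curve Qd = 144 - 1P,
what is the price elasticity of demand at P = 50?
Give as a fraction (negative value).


dQ/dP = -1
At P = 50: Q = 144 - 1*50 = 94
E = (dQ/dP)(P/Q) = (-1)(50/94) = -25/47

-25/47


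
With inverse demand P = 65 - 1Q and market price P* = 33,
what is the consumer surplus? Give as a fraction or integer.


Maximum willingness to pay (at Q=0): P_max = 65
Quantity demanded at P* = 33:
Q* = (65 - 33)/1 = 32
CS = (1/2) * Q* * (P_max - P*)
CS = (1/2) * 32 * (65 - 33)
CS = (1/2) * 32 * 32 = 512

512


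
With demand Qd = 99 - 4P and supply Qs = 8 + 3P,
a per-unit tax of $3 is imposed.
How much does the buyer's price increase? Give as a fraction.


With a per-unit tax, the buyer's price increase depends on relative slopes.
Supply slope: d = 3, Demand slope: b = 4
Buyer's price increase = d * tax / (b + d)
= 3 * 3 / (4 + 3)
= 9 / 7 = 9/7

9/7


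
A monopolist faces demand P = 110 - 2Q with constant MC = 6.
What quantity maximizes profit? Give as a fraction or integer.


TR = P*Q = (110 - 2Q)Q = 110Q - 2Q^2
MR = dTR/dQ = 110 - 4Q
Set MR = MC:
110 - 4Q = 6
104 = 4Q
Q* = 104/4 = 26

26


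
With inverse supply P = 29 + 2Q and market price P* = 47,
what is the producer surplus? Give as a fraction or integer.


Minimum supply price (at Q=0): P_min = 29
Quantity supplied at P* = 47:
Q* = (47 - 29)/2 = 9
PS = (1/2) * Q* * (P* - P_min)
PS = (1/2) * 9 * (47 - 29)
PS = (1/2) * 9 * 18 = 81

81


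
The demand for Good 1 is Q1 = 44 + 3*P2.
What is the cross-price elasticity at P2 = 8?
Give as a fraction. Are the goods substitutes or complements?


dQ1/dP2 = 3
At P2 = 8: Q1 = 44 + 3*8 = 68
Exy = (dQ1/dP2)(P2/Q1) = 3 * 8 / 68 = 6/17
Since Exy > 0, the goods are substitutes.

6/17 (substitutes)


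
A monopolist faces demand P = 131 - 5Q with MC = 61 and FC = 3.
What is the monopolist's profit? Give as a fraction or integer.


MR = MC: 131 - 10Q = 61
Q* = 7
P* = 131 - 5*7 = 96
Profit = (P* - MC)*Q* - FC
= (96 - 61)*7 - 3
= 35*7 - 3
= 245 - 3 = 242

242


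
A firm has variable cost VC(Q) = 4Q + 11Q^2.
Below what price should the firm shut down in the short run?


AVC(Q) = VC(Q)/Q = 4 + 11Q
AVC is increasing in Q, so minimum AVC is at Q -> 0+.
Min AVC = 4
The firm should shut down if P < 4.

4


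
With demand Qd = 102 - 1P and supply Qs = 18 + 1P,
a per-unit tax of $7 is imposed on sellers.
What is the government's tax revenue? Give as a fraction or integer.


With tax on sellers, new supply: Qs' = 18 + 1(P - 7)
= 11 + 1P
New equilibrium quantity:
Q_new = 113/2
Tax revenue = tax * Q_new = 7 * 113/2 = 791/2

791/2


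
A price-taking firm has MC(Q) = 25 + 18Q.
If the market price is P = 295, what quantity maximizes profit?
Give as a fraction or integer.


In perfect competition, profit is maximized where P = MC.
295 = 25 + 18Q
270 = 18Q
Q* = 270/18 = 15

15


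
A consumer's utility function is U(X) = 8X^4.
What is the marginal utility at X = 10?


MU = dU/dX = 8*4*X^(4-1)
MU = 32*X^3
At X = 10:
MU = 32 * 10^3
MU = 32 * 1000 = 32000

32000


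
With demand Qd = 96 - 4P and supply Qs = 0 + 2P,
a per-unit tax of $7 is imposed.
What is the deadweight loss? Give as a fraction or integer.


Pre-tax equilibrium quantity: Q* = 32
Post-tax equilibrium quantity: Q_tax = 68/3
Reduction in quantity: Q* - Q_tax = 28/3
DWL = (1/2) * tax * (Q* - Q_tax)
DWL = (1/2) * 7 * 28/3 = 98/3

98/3


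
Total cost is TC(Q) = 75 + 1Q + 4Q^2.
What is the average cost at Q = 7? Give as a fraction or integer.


TC(7) = 75 + 1*7 + 4*7^2
TC(7) = 75 + 7 + 196 = 278
AC = TC/Q = 278/7 = 278/7

278/7


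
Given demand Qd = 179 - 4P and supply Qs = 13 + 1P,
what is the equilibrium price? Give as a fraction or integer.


At equilibrium, Qd = Qs.
179 - 4P = 13 + 1P
179 - 13 = 4P + 1P
166 = 5P
P* = 166/5 = 166/5

166/5


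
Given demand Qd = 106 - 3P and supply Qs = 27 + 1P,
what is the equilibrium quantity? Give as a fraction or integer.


First find equilibrium price:
106 - 3P = 27 + 1P
P* = 79/4 = 79/4
Then substitute into demand:
Q* = 106 - 3 * 79/4 = 187/4

187/4


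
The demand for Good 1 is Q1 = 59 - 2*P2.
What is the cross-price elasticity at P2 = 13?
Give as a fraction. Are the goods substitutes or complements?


dQ1/dP2 = -2
At P2 = 13: Q1 = 59 - 2*13 = 33
Exy = (dQ1/dP2)(P2/Q1) = -2 * 13 / 33 = -26/33
Since Exy < 0, the goods are complements.

-26/33 (complements)


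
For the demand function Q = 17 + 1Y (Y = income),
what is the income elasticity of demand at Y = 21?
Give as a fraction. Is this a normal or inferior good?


dQ/dY = 1
At Y = 21: Q = 17 + 1*21 = 38
Ey = (dQ/dY)(Y/Q) = 1 * 21 / 38 = 21/38
Since Ey > 0, this is a normal good.

21/38 (normal good)


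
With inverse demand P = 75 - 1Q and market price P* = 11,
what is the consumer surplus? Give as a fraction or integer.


Maximum willingness to pay (at Q=0): P_max = 75
Quantity demanded at P* = 11:
Q* = (75 - 11)/1 = 64
CS = (1/2) * Q* * (P_max - P*)
CS = (1/2) * 64 * (75 - 11)
CS = (1/2) * 64 * 64 = 2048

2048


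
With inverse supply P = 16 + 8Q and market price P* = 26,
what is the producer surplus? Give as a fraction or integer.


Minimum supply price (at Q=0): P_min = 16
Quantity supplied at P* = 26:
Q* = (26 - 16)/8 = 5/4
PS = (1/2) * Q* * (P* - P_min)
PS = (1/2) * 5/4 * (26 - 16)
PS = (1/2) * 5/4 * 10 = 25/4

25/4


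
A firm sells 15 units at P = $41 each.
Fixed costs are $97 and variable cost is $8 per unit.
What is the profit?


Total Revenue = P * Q = 41 * 15 = $615
Total Cost = FC + VC*Q = 97 + 8*15 = $217
Profit = TR - TC = 615 - 217 = $398

$398


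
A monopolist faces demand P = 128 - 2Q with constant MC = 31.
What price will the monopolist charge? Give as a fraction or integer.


MR = 128 - 4Q
Set MR = MC: 128 - 4Q = 31
Q* = 97/4
Substitute into demand:
P* = 128 - 2*97/4 = 159/2

159/2


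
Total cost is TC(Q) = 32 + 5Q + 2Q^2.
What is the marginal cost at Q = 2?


MC = dTC/dQ = 5 + 2*2*Q
At Q = 2:
MC = 5 + 4*2
MC = 5 + 8 = 13

13


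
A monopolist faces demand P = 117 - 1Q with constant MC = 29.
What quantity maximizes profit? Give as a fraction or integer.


TR = P*Q = (117 - 1Q)Q = 117Q - 1Q^2
MR = dTR/dQ = 117 - 2Q
Set MR = MC:
117 - 2Q = 29
88 = 2Q
Q* = 88/2 = 44

44


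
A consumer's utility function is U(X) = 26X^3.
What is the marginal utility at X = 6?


MU = dU/dX = 26*3*X^(3-1)
MU = 78*X^2
At X = 6:
MU = 78 * 6^2
MU = 78 * 36 = 2808

2808


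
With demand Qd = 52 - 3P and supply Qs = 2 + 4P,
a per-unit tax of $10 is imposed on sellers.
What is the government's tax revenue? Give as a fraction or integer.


With tax on sellers, new supply: Qs' = 2 + 4(P - 10)
= 4P - 38
New equilibrium quantity:
Q_new = 94/7
Tax revenue = tax * Q_new = 10 * 94/7 = 940/7

940/7


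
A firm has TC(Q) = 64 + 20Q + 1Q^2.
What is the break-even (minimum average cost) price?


AC(Q) = 64/Q + 20 + 1Q
To minimize: dAC/dQ = -64/Q^2 + 1 = 0
Q^2 = 64/1 = 64
Q* = 8
Min AC = 64/8 + 20 + 1*8
Min AC = 8 + 20 + 8 = 36

36


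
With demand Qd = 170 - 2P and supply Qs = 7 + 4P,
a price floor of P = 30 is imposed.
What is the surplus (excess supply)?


At P = 30:
Qd = 170 - 2*30 = 110
Qs = 7 + 4*30 = 127
Surplus = Qs - Qd = 127 - 110 = 17

17


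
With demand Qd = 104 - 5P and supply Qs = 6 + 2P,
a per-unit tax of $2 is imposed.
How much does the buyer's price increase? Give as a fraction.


With a per-unit tax, the buyer's price increase depends on relative slopes.
Supply slope: d = 2, Demand slope: b = 5
Buyer's price increase = d * tax / (b + d)
= 2 * 2 / (5 + 2)
= 4 / 7 = 4/7

4/7


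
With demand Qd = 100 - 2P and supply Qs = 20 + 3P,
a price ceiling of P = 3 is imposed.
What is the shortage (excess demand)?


At P = 3:
Qd = 100 - 2*3 = 94
Qs = 20 + 3*3 = 29
Shortage = Qd - Qs = 94 - 29 = 65

65


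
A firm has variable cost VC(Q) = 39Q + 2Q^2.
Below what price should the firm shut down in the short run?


AVC(Q) = VC(Q)/Q = 39 + 2Q
AVC is increasing in Q, so minimum AVC is at Q -> 0+.
Min AVC = 39
The firm should shut down if P < 39.

39


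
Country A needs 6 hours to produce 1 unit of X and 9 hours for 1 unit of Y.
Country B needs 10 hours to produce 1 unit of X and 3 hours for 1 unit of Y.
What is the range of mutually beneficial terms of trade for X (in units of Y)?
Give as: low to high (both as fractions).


Opportunity cost of X for Country A = hours_X / hours_Y = 6/9 = 2/3 units of Y
Opportunity cost of X for Country B = hours_X / hours_Y = 10/3 = 10/3 units of Y
Terms of trade must be between the two opportunity costs.
Range: 2/3 to 10/3

2/3 to 10/3


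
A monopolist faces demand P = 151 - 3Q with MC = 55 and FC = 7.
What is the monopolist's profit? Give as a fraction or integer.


MR = MC: 151 - 6Q = 55
Q* = 16
P* = 151 - 3*16 = 103
Profit = (P* - MC)*Q* - FC
= (103 - 55)*16 - 7
= 48*16 - 7
= 768 - 7 = 761

761


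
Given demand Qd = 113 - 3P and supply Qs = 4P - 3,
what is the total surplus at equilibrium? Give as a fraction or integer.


Find equilibrium: 113 - 3P = 4P - 3
113 + 3 = 7P
P* = 116/7 = 116/7
Q* = 4*116/7 - 3 = 443/7
Inverse demand: P = 113/3 - Q/3, so P_max = 113/3
Inverse supply: P = 3/4 + Q/4, so P_min = 3/4
CS = (1/2) * 443/7 * (113/3 - 116/7) = 196249/294
PS = (1/2) * 443/7 * (116/7 - 3/4) = 196249/392
TS = CS + PS = 196249/294 + 196249/392 = 196249/168

196249/168


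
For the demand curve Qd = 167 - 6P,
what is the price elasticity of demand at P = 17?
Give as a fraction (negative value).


dQ/dP = -6
At P = 17: Q = 167 - 6*17 = 65
E = (dQ/dP)(P/Q) = (-6)(17/65) = -102/65

-102/65


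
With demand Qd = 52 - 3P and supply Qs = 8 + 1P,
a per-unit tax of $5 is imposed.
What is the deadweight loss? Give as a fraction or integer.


Pre-tax equilibrium quantity: Q* = 19
Post-tax equilibrium quantity: Q_tax = 61/4
Reduction in quantity: Q* - Q_tax = 15/4
DWL = (1/2) * tax * (Q* - Q_tax)
DWL = (1/2) * 5 * 15/4 = 75/8

75/8


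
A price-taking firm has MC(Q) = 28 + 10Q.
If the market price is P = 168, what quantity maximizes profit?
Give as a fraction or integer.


In perfect competition, profit is maximized where P = MC.
168 = 28 + 10Q
140 = 10Q
Q* = 140/10 = 14

14


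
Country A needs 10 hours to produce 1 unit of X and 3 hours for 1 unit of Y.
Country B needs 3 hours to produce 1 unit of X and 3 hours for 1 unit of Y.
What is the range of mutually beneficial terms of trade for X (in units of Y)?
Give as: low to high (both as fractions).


Opportunity cost of X for Country A = hours_X / hours_Y = 10/3 = 10/3 units of Y
Opportunity cost of X for Country B = hours_X / hours_Y = 3/3 = 1 units of Y
Terms of trade must be between the two opportunity costs.
Range: 1 to 10/3

1 to 10/3


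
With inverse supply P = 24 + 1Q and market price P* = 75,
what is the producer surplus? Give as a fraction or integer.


Minimum supply price (at Q=0): P_min = 24
Quantity supplied at P* = 75:
Q* = (75 - 24)/1 = 51
PS = (1/2) * Q* * (P* - P_min)
PS = (1/2) * 51 * (75 - 24)
PS = (1/2) * 51 * 51 = 2601/2

2601/2


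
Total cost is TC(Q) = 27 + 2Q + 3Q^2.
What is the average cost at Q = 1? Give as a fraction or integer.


TC(1) = 27 + 2*1 + 3*1^2
TC(1) = 27 + 2 + 3 = 32
AC = TC/Q = 32/1 = 32

32


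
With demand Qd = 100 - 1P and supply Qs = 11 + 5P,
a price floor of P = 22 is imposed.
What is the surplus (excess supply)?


At P = 22:
Qd = 100 - 1*22 = 78
Qs = 11 + 5*22 = 121
Surplus = Qs - Qd = 121 - 78 = 43

43


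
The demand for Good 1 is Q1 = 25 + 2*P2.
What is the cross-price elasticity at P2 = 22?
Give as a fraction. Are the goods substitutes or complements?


dQ1/dP2 = 2
At P2 = 22: Q1 = 25 + 2*22 = 69
Exy = (dQ1/dP2)(P2/Q1) = 2 * 22 / 69 = 44/69
Since Exy > 0, the goods are substitutes.

44/69 (substitutes)


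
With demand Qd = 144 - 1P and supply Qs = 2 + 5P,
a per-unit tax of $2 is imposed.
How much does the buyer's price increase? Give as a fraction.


With a per-unit tax, the buyer's price increase depends on relative slopes.
Supply slope: d = 5, Demand slope: b = 1
Buyer's price increase = d * tax / (b + d)
= 5 * 2 / (1 + 5)
= 10 / 6 = 5/3

5/3
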